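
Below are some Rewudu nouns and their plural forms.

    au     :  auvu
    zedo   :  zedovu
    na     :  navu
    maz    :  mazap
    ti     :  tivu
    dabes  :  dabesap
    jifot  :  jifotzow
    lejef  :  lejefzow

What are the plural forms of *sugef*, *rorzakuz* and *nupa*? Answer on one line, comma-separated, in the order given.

sugefzow, rorzakuzap, nupavu

The pattern is sibilance of the final sound: -ap when the stem ends in a sibilant (*maz*, *dabes*); -zow when the stem ends in a non-sibilant consonant (*jifot*, *lejef*); -vu when the stem ends in a vowel (*au*, *zedo*, *na*, *ti*).
The final sound of *sugef* is /f/, which is a non-sibilant consonant, so the suffix is -zow, giving *sugefzow*.
Since the final sound of *rorzakuz* is /z/ (a sibilant), it takes -ap, giving *rorzakuzap*.
*nupa*: final sound = /a/, a vowel → -vu → *nupavu*.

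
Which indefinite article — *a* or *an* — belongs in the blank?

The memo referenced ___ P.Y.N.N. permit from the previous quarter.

a

The indefinite article is chosen by the initial *sound* of the following word, not its spelling.
The initialism *P.Y.N.N.* is read letter by letter; the first letter, P, is pronounced /piː/, which begins with a consonant sound.
So the article is *a*: The memo referenced a P.Y.N.N. permit from the previous quarter.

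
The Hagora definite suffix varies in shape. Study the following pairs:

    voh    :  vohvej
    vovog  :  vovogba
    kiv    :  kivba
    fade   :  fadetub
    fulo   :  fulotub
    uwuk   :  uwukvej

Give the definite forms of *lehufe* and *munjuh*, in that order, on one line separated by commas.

lehufetub, munjuhvej

The suffix is conditioned by the final sound: -vej when the stem ends in a voiceless consonant (*voh*, *uwuk*); -ba when the stem ends in a voiced consonant (*vovog*, *kiv*); -tub when the stem ends in a vowel (*fade*, *fulo*).
*lehufe* — final sound /e/ (a vowel) → -tub → *lehufetub*.
Since the final sound of *munjuh* is /h/ (a voiceless consonant), it takes -vej, giving *munjuhvej*.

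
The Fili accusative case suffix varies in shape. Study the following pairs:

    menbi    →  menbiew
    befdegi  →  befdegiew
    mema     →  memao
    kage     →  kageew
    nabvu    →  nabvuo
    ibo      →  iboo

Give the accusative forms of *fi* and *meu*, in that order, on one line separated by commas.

fiew, meuo

The alternation tracks the last vowel of the stem — -ew when the last vowel of the stem is a front vowel (*menbi*, *befdegi*, *kage*); -o when the last vowel of the stem is a back vowel (*mema*, *nabvu*, *ibo*).
The last vowel of *fi* is /i/, which is a front vowel, so the suffix is -ew, giving *fiew*.
*meu* — last vowel /u/ (a back vowel) → -o → *meuo*.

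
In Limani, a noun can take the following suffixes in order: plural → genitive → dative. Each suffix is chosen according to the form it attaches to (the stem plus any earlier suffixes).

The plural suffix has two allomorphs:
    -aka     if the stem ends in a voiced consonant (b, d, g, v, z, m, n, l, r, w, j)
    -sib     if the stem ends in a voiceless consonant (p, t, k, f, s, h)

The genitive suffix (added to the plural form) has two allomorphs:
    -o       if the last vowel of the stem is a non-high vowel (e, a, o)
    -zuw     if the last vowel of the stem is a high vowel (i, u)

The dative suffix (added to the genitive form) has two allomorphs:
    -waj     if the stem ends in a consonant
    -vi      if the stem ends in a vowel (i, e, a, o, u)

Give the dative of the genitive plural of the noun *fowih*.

fowihsibzuwwaj

*fowih*: final consonant = /h/, voiceless → -sib → *fowihsib*.
The plural form *fowihsib* — last vowel /i/ (a high vowel) → -zuw → *fowihsibzuw*.
Since the final sound of the genitive form *fowihsibzuw* is /w/ (a consonant), it takes -waj, giving *fowihsibzuwwaj*.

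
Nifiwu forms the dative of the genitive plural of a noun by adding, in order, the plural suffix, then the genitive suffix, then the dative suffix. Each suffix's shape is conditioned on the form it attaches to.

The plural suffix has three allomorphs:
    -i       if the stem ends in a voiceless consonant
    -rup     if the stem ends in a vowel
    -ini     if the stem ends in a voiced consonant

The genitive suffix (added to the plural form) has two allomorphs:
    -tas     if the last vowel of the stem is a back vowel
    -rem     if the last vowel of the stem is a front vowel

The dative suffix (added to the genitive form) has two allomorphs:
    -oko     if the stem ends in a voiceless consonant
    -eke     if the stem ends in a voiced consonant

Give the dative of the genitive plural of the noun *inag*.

inaginiremeke

The final sound of *inag* is /g/, which is a voiced consonant, so the plural suffix is -ini, giving *inagini*.
Since the last vowel of the plural form *inagini* is /i/ (a front vowel), it takes -rem, giving *inaginirem*.
Since the final consonant of the genitive form *inaginirem* is /m/ (voiced), it takes -eke, giving *inaginiremeke*.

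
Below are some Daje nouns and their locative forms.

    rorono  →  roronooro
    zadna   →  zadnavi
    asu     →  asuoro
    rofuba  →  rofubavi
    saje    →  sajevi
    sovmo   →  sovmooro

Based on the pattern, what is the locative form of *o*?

ooro

The suffix is conditioned by the last vowel: -oro when the last vowel of the stem is a rounded vowel (*rorono*, *asu*, *sovmo*); -vi when the last vowel of the stem is an unrounded vowel (*zadna*, *rofuba*, *saje*).
The last vowel of *o* is /o/, which is a rounded vowel, so the suffix is -oro, giving *ooro*.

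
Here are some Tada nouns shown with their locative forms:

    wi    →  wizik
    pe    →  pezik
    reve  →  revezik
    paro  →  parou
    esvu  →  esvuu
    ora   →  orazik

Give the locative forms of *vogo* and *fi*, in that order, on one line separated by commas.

vogou, fizik

The pattern is rounding harmony: -u when the last vowel of the stem is a rounded vowel (*paro*, *esvu*); -zik when the last vowel of the stem is an unrounded vowel (*wi*, *pe*, *reve*, *ora*).
Since the last vowel of *vogo* is /o/ (a rounded vowel), it takes -u, giving *vogou*.
The last vowel of *fi* is /i/, which is an unrounded vowel, so the suffix is -zik, giving *fizik*.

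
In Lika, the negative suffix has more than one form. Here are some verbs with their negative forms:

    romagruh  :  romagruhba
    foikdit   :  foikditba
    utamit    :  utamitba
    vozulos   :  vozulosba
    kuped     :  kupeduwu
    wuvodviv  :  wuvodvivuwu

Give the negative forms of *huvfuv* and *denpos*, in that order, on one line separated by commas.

huvfuvuwu, denposba

The pattern is voicing of the final consonant: -ba when the stem ends in a voiceless consonant (*romagruh*, *foikdit*, *utamit*, *vozulos*); -uwu when the stem ends in a voiced consonant (*kuped*, *wuvodviv*).
Since the final consonant of *huvfuv* is /v/ (voiced), it takes -uwu, giving *huvfuvuwu*.
*denpos*: final consonant = /s/, voiceless → -ba → *denposba*.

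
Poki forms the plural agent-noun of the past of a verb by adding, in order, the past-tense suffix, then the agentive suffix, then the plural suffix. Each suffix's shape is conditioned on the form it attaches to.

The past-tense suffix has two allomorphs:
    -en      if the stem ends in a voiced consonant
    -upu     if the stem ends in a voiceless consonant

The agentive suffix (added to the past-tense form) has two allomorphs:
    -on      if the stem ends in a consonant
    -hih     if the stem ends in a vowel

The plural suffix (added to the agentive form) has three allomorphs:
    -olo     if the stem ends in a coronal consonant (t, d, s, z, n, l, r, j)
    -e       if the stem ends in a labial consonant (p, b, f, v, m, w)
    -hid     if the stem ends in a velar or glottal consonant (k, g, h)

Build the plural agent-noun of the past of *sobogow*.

sobogowenonolo

The final consonant of *sobogow* is /w/, which is voiced, so the past-tense suffix is -en, giving *sobogowen*.
The past-tense form *sobogowen*: final sound = /n/, a consonant → -on → *sobogowenon*.
The agentive form *sobogowenon* — final consonant /n/ (coronal) → -olo → *sobogowenonolo*.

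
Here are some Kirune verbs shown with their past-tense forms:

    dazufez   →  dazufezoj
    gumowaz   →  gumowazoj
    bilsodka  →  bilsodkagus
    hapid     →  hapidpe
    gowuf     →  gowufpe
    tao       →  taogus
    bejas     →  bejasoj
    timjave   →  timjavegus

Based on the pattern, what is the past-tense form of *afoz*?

Looking at the final sound of each stem: -oj when the stem ends in a sibilant (*dazufez*, *gumowaz*, *bejas*); -pe when the stem ends in a non-sibilant consonant (*hapid*, *gowuf*); -gus when the stem ends in a vowel (*bilsodka*, *tao*, *timjave*).
Since the final sound of *afoz* is /z/ (a sibilant), it takes -oj, giving *afozoj*.

afozoj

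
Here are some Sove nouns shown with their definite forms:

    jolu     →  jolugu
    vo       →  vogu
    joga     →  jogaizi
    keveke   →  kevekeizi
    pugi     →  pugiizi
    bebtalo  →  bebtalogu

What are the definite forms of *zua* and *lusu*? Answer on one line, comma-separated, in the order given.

The alternation tracks the last vowel of the stem — -gu when the last vowel of the stem is a rounded vowel (*jolu*, *vo*, *bebtalo*); -izi when the last vowel of the stem is an unrounded vowel (*joga*, *keveke*, *pugi*).
*zua* — last vowel /a/ (an unrounded vowel) → -izi → *zuaizi*.
*lusu* — last vowel /u/ (a rounded vowel) → -gu → *lusugu*.

zuaizi, lusugu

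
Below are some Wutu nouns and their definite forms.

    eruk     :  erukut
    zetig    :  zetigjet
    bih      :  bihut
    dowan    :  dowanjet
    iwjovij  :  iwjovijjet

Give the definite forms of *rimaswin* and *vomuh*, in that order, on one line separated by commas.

Looking at the final consonant of each stem: -ut when the stem ends in a voiceless consonant (*eruk*, *bih*); -jet when the stem ends in a voiced consonant (*zetig*, *dowan*, *iwjovij*).
*rimaswin* — final consonant /n/ (voiced) → -jet → *rimaswinjet*.
The final consonant of *vomuh* is /h/, which is voiceless, so the suffix is -ut, giving *vomuhut*.

rimaswinjet, vomuhut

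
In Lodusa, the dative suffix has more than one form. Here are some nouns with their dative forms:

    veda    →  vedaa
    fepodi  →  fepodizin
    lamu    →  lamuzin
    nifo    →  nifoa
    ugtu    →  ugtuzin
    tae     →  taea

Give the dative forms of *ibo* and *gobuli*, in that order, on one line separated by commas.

iboa, gobulizin

The alternation tracks the last vowel of the stem — -zin when the last vowel of the stem is a high vowel (*fepodi*, *lamu*, *ugtu*); -a when the last vowel of the stem is a non-high vowel (*veda*, *nifo*, *tae*).
*ibo* — last vowel /o/ (a non-high vowel) → -a → *iboa*.
Since the last vowel of *gobuli* is /i/ (a high vowel), it takes -zin, giving *gobulizin*.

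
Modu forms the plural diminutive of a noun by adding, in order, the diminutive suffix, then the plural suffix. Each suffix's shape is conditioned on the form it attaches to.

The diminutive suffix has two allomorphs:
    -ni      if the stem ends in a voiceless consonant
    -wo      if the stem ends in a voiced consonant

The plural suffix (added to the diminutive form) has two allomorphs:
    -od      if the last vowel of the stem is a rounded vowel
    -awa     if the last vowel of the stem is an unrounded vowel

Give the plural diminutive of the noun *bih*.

bihniawa

The final consonant of *bih* is /h/, which is voiceless, so the diminutive suffix is -ni, giving *bihni*.
The last vowel of the diminutive form *bihni* is /i/, which is an unrounded vowel, so the plural suffix is -awa, giving *bihniawa*.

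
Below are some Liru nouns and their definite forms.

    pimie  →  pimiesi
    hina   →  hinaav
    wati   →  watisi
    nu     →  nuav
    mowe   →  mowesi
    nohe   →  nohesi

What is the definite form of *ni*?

The suffix is conditioned by the last vowel: -si when the last vowel of the stem is a front vowel (*pimie*, *wati*, *mowe*, *nohe*); -av when the last vowel of the stem is a back vowel (*hina*, *nu*).
Since the last vowel of *ni* is /i/ (a front vowel), it takes -si, giving *nisi*.

nisi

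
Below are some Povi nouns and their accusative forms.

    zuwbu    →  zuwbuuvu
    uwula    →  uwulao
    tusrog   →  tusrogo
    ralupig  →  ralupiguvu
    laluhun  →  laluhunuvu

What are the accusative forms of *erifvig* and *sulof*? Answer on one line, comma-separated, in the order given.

The suffix is conditioned by the last vowel: -uvu when the last vowel of the stem is a high vowel (*zuwbu*, *ralupig*, *laluhun*); -o when the last vowel of the stem is a non-high vowel (*uwula*, *tusrog*).
*erifvig*: last vowel = /i/, a high vowel → -uvu → *erifviguvu*.
Since the last vowel of *sulof* is /o/ (a non-high vowel), it takes -o, giving *sulofo*.

erifviguvu, sulofo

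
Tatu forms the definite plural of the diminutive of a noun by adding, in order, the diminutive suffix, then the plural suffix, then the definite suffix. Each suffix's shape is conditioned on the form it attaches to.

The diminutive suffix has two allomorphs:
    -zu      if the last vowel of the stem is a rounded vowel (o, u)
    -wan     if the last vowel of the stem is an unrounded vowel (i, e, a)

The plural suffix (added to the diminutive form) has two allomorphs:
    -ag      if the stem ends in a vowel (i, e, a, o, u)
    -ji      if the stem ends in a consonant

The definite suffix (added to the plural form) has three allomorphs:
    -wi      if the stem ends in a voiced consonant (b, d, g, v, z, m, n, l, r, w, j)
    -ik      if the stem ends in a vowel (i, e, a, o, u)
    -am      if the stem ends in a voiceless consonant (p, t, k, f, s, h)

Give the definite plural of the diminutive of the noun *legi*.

The last vowel of *legi* is /i/, which is an unrounded vowel, so the diminutive suffix is -wan, giving *legiwan*.
The diminutive form *legiwan*: final sound = /n/, a consonant → -ji → *legiwanji*.
The final sound of the plural form *legiwanji* is /i/, which is a vowel, so the definite suffix is -ik, giving *legiwanjiik*.

legiwanjiik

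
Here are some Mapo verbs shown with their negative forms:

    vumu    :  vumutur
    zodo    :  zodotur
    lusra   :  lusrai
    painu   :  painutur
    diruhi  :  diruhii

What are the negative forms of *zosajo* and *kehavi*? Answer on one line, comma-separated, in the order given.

The alternation tracks the last vowel of the stem — -tur when the last vowel of the stem is a rounded vowel (*vumu*, *zodo*, *painu*); -i when the last vowel of the stem is an unrounded vowel (*lusra*, *diruhi*).
*zosajo* — last vowel /o/ (a rounded vowel) → -tur → *zosajotur*.
*kehavi*: last vowel = /i/, an unrounded vowel → -i → *kehavii*.

zosajotur, kehavii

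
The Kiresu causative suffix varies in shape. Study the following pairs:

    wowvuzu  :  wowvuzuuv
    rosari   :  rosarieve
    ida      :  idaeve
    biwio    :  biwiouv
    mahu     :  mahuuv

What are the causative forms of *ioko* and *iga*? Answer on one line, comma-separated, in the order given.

iokouv, igaeve

The suffix is conditioned by the last vowel: -uv when the last vowel of the stem is a rounded vowel (*wowvuzu*, *biwio*, *mahu*); -eve when the last vowel of the stem is an unrounded vowel (*rosari*, *ida*).
The last vowel of *ioko* is /o/, which is a rounded vowel, so the suffix is -uv, giving *iokouv*.
Since the last vowel of *iga* is /a/ (an unrounded vowel), it takes -eve, giving *igaeve*.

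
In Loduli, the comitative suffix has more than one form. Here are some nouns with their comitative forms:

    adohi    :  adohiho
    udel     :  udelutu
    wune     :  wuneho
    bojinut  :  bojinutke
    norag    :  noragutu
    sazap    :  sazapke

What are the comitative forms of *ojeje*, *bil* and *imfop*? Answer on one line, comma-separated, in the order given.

ojejeho, bilutu, imfopke

Looking at the final sound of each stem: -ke when the stem ends in a voiceless consonant (*bojinut*, *sazap*); -utu when the stem ends in a voiced consonant (*udel*, *norag*); -ho when the stem ends in a vowel (*adohi*, *wune*).
*ojeje*: final sound = /e/, a vowel → -ho → *ojejeho*.
*bil* — final sound /l/ (a voiced consonant) → -utu → *bilutu*.
The final sound of *imfop* is /p/, which is a voiceless consonant, so the suffix is -ke, giving *imfopke*.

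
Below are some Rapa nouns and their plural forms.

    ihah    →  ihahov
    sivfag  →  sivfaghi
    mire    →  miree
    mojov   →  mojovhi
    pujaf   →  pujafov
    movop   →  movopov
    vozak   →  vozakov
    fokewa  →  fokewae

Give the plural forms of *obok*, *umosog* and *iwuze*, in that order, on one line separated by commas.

obokov, umosoghi, iwuzee

The alternation tracks the final sound of the stem — -ov when the stem ends in a voiceless consonant (*ihah*, *pujaf*, *movop*, *vozak*); -hi when the stem ends in a voiced consonant (*sivfag*, *mojov*); -e when the stem ends in a vowel (*mire*, *fokewa*).
*obok* — final sound /k/ (a voiceless consonant) → -ov → *obokov*.
Since the final sound of *umosog* is /g/ (a voiced consonant), it takes -hi, giving *umosoghi*.
*iwuze* — final sound /e/ (a vowel) → -e → *iwuzee*.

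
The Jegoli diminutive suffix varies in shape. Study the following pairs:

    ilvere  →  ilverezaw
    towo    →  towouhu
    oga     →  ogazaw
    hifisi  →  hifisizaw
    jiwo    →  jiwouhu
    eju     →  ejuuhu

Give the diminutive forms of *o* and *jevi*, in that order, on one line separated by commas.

ouhu, jevizaw

Looking at the last vowel of each stem: -uhu when the last vowel of the stem is a rounded vowel (*towo*, *jiwo*, *eju*); -zaw when the last vowel of the stem is an unrounded vowel (*ilvere*, *oga*, *hifisi*).
*o* — last vowel /o/ (a rounded vowel) → -uhu → *ouhu*.
Since the last vowel of *jevi* is /i/ (an unrounded vowel), it takes -zaw, giving *jevizaw*.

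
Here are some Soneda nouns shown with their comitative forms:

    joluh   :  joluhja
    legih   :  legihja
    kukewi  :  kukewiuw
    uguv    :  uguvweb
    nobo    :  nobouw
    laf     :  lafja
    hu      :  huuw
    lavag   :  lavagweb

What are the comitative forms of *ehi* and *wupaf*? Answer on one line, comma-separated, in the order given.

The suffix is conditioned by the final sound: -ja when the stem ends in a voiceless consonant (*joluh*, *legih*, *laf*); -web when the stem ends in a voiced consonant (*uguv*, *lavag*); -uw when the stem ends in a vowel (*kukewi*, *nobo*, *hu*).
*ehi*: final sound = /i/, a vowel → -uw → *ehiuw*.
*wupaf*: final sound = /f/, a voiceless consonant → -ja → *wupafja*.

ehiuw, wupafja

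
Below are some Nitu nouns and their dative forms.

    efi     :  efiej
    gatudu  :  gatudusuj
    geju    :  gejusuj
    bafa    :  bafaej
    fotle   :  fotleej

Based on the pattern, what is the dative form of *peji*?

The pattern is rounding harmony: -suj when the last vowel of the stem is a rounded vowel (*gatudu*, *geju*); -ej when the last vowel of the stem is an unrounded vowel (*efi*, *bafa*, *fotle*).
*peji* — last vowel /i/ (an unrounded vowel) → -ej → *pejiej*.

pejiej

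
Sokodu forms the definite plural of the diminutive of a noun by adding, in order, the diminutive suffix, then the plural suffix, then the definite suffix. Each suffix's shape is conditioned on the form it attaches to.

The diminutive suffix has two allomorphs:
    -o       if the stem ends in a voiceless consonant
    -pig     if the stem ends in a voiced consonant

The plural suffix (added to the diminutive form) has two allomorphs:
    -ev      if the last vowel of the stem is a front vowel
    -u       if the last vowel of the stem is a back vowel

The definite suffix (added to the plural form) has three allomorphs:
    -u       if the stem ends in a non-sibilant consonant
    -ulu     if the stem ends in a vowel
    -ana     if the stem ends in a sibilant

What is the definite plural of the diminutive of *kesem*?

*kesem* — final consonant /m/ (voiced) → -pig → *kesempig*.
The diminutive form *kesempig*: last vowel = /i/, a front vowel → -ev → *kesempigev*.
The plural form *kesempigev* — final sound /v/ (a non-sibilant consonant) → -u → *kesempigevu*.

kesempigevu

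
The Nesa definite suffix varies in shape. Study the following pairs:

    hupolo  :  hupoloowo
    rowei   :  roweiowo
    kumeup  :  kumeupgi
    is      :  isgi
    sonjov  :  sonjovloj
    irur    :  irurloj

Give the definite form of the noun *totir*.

totirloj

The suffix is conditioned by the final sound: -gi when the stem ends in a voiceless consonant (*kumeup*, *is*); -loj when the stem ends in a voiced consonant (*sonjov*, *irur*); -owo when the stem ends in a vowel (*hupolo*, *rowei*).
*totir* — final sound /r/ (a voiced consonant) → -loj → *totirloj*.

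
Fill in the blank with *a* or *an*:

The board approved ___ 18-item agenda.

an

The indefinite article is chosen by the initial *sound* of the following word, not its spelling.
The number *18* is spoken "eighteen", beginning with /ˌeɪˈtiːn/ — a vowel sound.
So the article is *an*: The board approved an 18-item agenda.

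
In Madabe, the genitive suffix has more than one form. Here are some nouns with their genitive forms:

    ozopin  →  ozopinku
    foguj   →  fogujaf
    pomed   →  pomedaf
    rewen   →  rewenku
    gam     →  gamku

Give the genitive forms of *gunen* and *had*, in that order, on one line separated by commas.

The suffix is conditioned by the final consonant: -ku when the stem ends in a nasal (*ozopin*, *rewen*, *gam*); -af when the stem ends in a non-nasal consonant (*foguj*, *pomed*).
The final consonant of *gunen* is /n/, which is a nasal, so the suffix is -ku, giving *gunenku*.
The final consonant of *had* is /d/, which is non-nasal, so the suffix is -af, giving *hadaf*.

gunenku, hadaf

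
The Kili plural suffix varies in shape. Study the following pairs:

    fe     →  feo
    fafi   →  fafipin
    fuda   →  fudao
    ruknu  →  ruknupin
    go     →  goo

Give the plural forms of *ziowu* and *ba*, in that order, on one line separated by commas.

Looking at the last vowel of each stem: -pin when the last vowel of the stem is a high vowel (*fafi*, *ruknu*); -o when the last vowel of the stem is a non-high vowel (*fe*, *fuda*, *go*).
The last vowel of *ziowu* is /u/, which is a high vowel, so the suffix is -pin, giving *ziowupin*.
The last vowel of *ba* is /a/, which is a non-high vowel, so the suffix is -o, giving *bao*.

ziowupin, bao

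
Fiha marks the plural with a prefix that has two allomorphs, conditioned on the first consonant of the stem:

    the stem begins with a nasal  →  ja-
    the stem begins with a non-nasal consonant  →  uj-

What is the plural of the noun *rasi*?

The first consonant of *rasi* is /r/, which is non-nasal, so the prefix is uj-, giving *ujrasi*.

ujrasi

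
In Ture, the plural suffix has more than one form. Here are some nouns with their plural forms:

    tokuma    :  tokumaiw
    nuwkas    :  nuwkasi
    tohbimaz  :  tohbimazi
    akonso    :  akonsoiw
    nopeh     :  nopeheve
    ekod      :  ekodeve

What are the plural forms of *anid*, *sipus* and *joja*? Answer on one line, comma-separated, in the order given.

anideve, sipusi, jojaiw

The alternation tracks the final sound of the stem — -i when the stem ends in a sibilant (*nuwkas*, *tohbimaz*); -eve when the stem ends in a non-sibilant consonant (*nopeh*, *ekod*); -iw when the stem ends in a vowel (*tokuma*, *akonso*).
The final sound of *anid* is /d/, which is a non-sibilant consonant, so the suffix is -eve, giving *anideve*.
The final sound of *sipus* is /s/, which is a sibilant, so the suffix is -i, giving *sipusi*.
Since the final sound of *joja* is /a/ (a vowel), it takes -iw, giving *jojaiw*.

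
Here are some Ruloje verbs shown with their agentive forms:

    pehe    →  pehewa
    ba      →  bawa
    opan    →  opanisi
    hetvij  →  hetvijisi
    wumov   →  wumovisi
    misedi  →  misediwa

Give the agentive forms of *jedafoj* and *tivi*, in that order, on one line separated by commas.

jedafojisi, tiviwa

Looking at the final sound of each stem: -isi when the stem ends in a consonant (*opan*, *hetvij*, *wumov*); -wa when the stem ends in a vowel (*pehe*, *ba*, *misedi*).
*jedafoj*: final sound = /j/, a consonant → -isi → *jedafojisi*.
*tivi* — final sound /i/ (a vowel) → -wa → *tiviwa*.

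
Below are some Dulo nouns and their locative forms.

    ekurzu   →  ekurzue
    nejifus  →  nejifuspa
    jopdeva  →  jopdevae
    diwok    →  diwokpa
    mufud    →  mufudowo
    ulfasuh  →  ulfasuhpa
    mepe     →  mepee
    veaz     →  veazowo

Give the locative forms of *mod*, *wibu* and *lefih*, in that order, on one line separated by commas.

Looking at the final sound of each stem: -pa when the stem ends in a voiceless consonant (*nejifus*, *diwok*, *ulfasuh*); -owo when the stem ends in a voiced consonant (*mufud*, *veaz*); -e when the stem ends in a vowel (*ekurzu*, *jopdeva*, *mepe*).
The final sound of *mod* is /d/, which is a voiced consonant, so the suffix is -owo, giving *modowo*.
*wibu*: final sound = /u/, a vowel → -e → *wibue*.
*lefih* — final sound /h/ (a voiceless consonant) → -pa → *lefihpa*.

modowo, wibue, lefihpa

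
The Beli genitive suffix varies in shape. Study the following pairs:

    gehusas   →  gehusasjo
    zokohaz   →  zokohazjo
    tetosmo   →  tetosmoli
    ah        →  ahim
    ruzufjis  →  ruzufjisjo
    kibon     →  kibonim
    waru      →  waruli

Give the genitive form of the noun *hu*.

Looking at the final sound of each stem: -jo when the stem ends in a sibilant (*gehusas*, *zokohaz*, *ruzufjis*); -im when the stem ends in a non-sibilant consonant (*ah*, *kibon*); -li when the stem ends in a vowel (*tetosmo*, *waru*).
*hu*: final sound = /u/, a vowel → -li → *huli*.

huli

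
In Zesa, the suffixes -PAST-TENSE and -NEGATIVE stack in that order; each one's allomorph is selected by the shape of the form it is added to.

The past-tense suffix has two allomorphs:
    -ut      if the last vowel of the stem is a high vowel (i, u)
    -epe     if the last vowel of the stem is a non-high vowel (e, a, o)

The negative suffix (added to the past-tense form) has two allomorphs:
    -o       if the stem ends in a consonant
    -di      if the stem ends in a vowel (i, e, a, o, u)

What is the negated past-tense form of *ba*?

*ba* — last vowel /a/ (a non-high vowel) → -epe → *baepe*.
Since the final sound of the past-tense form *baepe* is /e/ (a vowel), it takes -di, giving *baepedi*.

baepedi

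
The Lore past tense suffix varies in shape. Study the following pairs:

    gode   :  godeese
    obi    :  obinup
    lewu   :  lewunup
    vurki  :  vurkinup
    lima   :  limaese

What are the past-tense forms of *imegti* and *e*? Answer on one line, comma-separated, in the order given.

imegtinup, eese

Looking at the last vowel of each stem: -nup when the last vowel of the stem is a high vowel (*obi*, *lewu*, *vurki*); -ese when the last vowel of the stem is a non-high vowel (*gode*, *lima*).
*imegti*: last vowel = /i/, a high vowel → -nup → *imegtinup*.
The last vowel of *e* is /e/, which is a non-high vowel, so the suffix is -ese, giving *eese*.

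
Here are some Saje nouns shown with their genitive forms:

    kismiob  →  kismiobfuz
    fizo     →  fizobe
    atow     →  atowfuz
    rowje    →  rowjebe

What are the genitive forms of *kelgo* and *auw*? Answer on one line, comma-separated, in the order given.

Looking at the final sound of each stem: -fuz when the stem ends in a consonant (*kismiob*, *atow*); -be when the stem ends in a vowel (*fizo*, *rowje*).
*kelgo* — final sound /o/ (a vowel) → -be → *kelgobe*.
*auw*: final sound = /w/, a consonant → -fuz → *auwfuz*.

kelgobe, auwfuz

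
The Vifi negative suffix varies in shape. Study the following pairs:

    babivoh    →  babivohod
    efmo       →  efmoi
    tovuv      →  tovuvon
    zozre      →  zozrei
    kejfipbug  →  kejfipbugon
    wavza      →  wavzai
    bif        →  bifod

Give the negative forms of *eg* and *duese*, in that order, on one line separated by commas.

egon, duesei

The pattern is voicing of the final sound: -od when the stem ends in a voiceless consonant (*babivoh*, *bif*); -on when the stem ends in a voiced consonant (*tovuv*, *kejfipbug*); -i when the stem ends in a vowel (*efmo*, *zozre*, *wavza*).
*eg* — final sound /g/ (a voiced consonant) → -on → *egon*.
Since the final sound of *duese* is /e/ (a vowel), it takes -i, giving *duesei*.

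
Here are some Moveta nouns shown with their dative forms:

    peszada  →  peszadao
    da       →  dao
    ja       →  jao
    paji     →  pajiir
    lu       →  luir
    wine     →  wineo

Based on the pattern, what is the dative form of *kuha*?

The suffix is conditioned by the last vowel: -ir when the last vowel of the stem is a high vowel (*paji*, *lu*); -o when the last vowel of the stem is a non-high vowel (*peszada*, *da*, *ja*, *wine*).
The last vowel of *kuha* is /a/, which is a non-high vowel, so the suffix is -o, giving *kuhao*.

kuhao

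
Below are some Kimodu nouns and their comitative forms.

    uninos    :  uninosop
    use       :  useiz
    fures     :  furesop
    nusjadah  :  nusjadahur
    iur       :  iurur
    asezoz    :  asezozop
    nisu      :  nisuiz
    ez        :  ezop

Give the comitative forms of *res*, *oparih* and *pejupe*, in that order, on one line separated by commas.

resop, oparihur, pejupeiz

The pattern is sibilance of the final sound: -op when the stem ends in a sibilant (*uninos*, *fures*, *asezoz*, *ez*); -ur when the stem ends in a non-sibilant consonant (*nusjadah*, *iur*); -iz when the stem ends in a vowel (*use*, *nisu*).
The final sound of *res* is /s/, which is a sibilant, so the suffix is -op, giving *resop*.
The final sound of *oparih* is /h/, which is a non-sibilant consonant, so the suffix is -ur, giving *oparihur*.
Since the final sound of *pejupe* is /e/ (a vowel), it takes -iz, giving *pejupeiz*.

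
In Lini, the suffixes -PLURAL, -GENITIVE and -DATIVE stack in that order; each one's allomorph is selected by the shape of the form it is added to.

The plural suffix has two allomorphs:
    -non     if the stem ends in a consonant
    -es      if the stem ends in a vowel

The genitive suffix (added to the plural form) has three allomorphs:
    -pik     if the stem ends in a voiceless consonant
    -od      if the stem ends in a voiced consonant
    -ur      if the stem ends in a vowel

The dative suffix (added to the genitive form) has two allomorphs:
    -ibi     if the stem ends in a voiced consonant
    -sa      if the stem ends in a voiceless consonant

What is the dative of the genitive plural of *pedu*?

*pedu*: final sound = /u/, a vowel → -es → *pedues*.
The plural form *pedues* — final sound /s/ (a voiceless consonant) → -pik → *peduespik*.
The final consonant of the genitive form *peduespik* is /k/, which is voiceless, so the dative suffix is -sa, giving *peduespiksa*.

peduespiksa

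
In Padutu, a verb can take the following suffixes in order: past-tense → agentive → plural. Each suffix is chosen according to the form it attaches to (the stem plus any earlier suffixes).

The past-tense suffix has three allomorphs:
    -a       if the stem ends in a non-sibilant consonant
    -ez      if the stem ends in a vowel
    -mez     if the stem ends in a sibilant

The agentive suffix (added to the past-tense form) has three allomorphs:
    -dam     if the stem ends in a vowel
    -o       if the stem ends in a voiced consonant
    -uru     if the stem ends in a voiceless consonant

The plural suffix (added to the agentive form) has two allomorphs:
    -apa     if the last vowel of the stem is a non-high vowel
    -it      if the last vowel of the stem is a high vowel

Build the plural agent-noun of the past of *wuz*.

wuzmezoapa

Since the final sound of *wuz* is /z/ (a sibilant), it takes -mez, giving *wuzmez*.
Since the final sound of the past-tense form *wuzmez* is /z/ (a voiced consonant), it takes -o, giving *wuzmezo*.
The last vowel of the agentive form *wuzmezo* is /o/, which is a non-high vowel, so the plural suffix is -apa, giving *wuzmezoapa*.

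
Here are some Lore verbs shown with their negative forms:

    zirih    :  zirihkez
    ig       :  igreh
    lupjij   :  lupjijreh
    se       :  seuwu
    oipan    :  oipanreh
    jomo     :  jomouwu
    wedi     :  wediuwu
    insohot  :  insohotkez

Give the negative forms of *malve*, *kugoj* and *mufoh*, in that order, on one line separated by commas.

The pattern is voicing of the final sound: -kez when the stem ends in a voiceless consonant (*zirih*, *insohot*); -reh when the stem ends in a voiced consonant (*ig*, *lupjij*, *oipan*); -uwu when the stem ends in a vowel (*se*, *jomo*, *wedi*).
*malve* — final sound /e/ (a vowel) → -uwu → *malveuwu*.
Since the final sound of *kugoj* is /j/ (a voiced consonant), it takes -reh, giving *kugojreh*.
Since the final sound of *mufoh* is /h/ (a voiceless consonant), it takes -kez, giving *mufohkez*.

malveuwu, kugojreh, mufohkez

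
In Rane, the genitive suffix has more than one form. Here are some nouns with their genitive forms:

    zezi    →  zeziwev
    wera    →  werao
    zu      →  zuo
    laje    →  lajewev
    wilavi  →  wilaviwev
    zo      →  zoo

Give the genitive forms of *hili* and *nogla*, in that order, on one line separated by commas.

hiliwev, noglao

Looking at the last vowel of each stem: -wev when the last vowel of the stem is a front vowel (*zezi*, *laje*, *wilavi*); -o when the last vowel of the stem is a back vowel (*wera*, *zu*, *zo*).
*hili* — last vowel /i/ (a front vowel) → -wev → *hiliwev*.
Since the last vowel of *nogla* is /a/ (a back vowel), it takes -o, giving *noglao*.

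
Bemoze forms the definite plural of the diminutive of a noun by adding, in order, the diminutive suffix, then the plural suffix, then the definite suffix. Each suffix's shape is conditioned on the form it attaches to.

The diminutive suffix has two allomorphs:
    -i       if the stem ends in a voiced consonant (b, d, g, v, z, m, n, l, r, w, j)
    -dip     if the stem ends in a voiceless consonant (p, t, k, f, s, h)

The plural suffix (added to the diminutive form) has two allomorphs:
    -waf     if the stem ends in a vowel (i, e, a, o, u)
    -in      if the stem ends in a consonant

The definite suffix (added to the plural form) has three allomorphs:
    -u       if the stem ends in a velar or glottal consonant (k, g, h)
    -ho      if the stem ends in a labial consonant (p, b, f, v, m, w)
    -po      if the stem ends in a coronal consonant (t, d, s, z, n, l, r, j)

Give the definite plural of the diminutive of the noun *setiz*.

setiziwafho

*setiz* — final consonant /z/ (voiced) → -i → *setizi*.
The final sound of the diminutive form *setizi* is /i/, which is a vowel, so the plural suffix is -waf, giving *setiziwaf*.
Since the final consonant of the plural form *setiziwaf* is /f/ (labial), it takes -ho, giving *setiziwafho*.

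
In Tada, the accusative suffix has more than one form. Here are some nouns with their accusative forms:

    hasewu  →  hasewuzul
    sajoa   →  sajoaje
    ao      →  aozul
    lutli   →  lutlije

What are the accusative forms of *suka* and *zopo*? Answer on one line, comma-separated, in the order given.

Looking at the last vowel of each stem: -zul when the last vowel of the stem is a rounded vowel (*hasewu*, *ao*); -je when the last vowel of the stem is an unrounded vowel (*sajoa*, *lutli*).
*suka*: last vowel = /a/, an unrounded vowel → -je → *sukaje*.
*zopo*: last vowel = /o/, a rounded vowel → -zul → *zopozul*.

sukaje, zopozul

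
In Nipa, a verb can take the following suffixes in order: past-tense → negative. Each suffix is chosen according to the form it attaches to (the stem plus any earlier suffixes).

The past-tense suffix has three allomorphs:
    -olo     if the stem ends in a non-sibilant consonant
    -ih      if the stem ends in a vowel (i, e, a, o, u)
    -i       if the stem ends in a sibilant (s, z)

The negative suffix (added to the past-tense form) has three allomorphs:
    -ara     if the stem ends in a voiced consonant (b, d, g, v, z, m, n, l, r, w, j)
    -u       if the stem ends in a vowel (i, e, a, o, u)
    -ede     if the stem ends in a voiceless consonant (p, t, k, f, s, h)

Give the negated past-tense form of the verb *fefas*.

fefasiu

The final sound of *fefas* is /s/, which is a sibilant, so the past-tense suffix is -i, giving *fefasi*.
The past-tense form *fefasi*: final sound = /i/, a vowel → -u → *fefasiu*.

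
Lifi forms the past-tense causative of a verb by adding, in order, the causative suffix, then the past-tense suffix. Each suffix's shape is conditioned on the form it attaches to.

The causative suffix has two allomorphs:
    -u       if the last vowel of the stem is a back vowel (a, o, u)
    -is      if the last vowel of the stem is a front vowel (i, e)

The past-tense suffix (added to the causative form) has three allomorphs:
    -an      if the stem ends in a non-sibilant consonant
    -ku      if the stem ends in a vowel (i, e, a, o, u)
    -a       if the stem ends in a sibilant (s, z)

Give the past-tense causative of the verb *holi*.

holiisa

*holi* — last vowel /i/ (a front vowel) → -is → *holiis*.
The causative form *holiis*: final sound = /s/, a sibilant → -a → *holiisa*.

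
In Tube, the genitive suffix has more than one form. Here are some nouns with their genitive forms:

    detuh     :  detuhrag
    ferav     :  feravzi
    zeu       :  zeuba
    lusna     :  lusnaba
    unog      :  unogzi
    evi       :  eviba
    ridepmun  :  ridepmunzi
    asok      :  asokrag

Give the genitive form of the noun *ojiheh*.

ojihehrag

The pattern is voicing of the final sound: -rag when the stem ends in a voiceless consonant (*detuh*, *asok*); -zi when the stem ends in a voiced consonant (*ferav*, *unog*, *ridepmun*); -ba when the stem ends in a vowel (*zeu*, *lusna*, *evi*).
*ojiheh* — final sound /h/ (a voiceless consonant) → -rag → *ojihehrag*.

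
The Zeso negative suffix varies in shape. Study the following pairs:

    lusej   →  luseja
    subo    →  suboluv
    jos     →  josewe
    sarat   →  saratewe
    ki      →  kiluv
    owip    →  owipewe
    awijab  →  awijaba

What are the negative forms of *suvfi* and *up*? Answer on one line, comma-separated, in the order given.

suvfiluv, upewe

The pattern is voicing of the final sound: -ewe when the stem ends in a voiceless consonant (*jos*, *sarat*, *owip*); -a when the stem ends in a voiced consonant (*lusej*, *awijab*); -luv when the stem ends in a vowel (*subo*, *ki*).
The final sound of *suvfi* is /i/, which is a vowel, so the suffix is -luv, giving *suvfiluv*.
The final sound of *up* is /p/, which is a voiceless consonant, so the suffix is -ewe, giving *upewe*.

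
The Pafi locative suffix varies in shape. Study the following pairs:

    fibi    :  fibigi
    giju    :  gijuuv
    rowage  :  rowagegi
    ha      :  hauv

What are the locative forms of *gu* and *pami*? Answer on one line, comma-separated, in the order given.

The suffix is conditioned by the last vowel: -gi when the last vowel of the stem is a front vowel (*fibi*, *rowage*); -uv when the last vowel of the stem is a back vowel (*giju*, *ha*).
Since the last vowel of *gu* is /u/ (a back vowel), it takes -uv, giving *guuv*.
Since the last vowel of *pami* is /i/ (a front vowel), it takes -gi, giving *pamigi*.

guuv, pamigi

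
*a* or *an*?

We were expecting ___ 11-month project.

The indefinite article is chosen by the initial *sound* of the following word, not its spelling.
The number *11* is spoken "eleven", beginning with /ɪˈlɛvən/ — a vowel sound.
So the article is *an*: We were expecting an 11-month project.

an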